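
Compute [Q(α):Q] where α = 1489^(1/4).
[Q(α):Q] = 4

α is a root of x^4 - 1489. By Eisenstein's criterion at the prime p = 1489 (which divides the constant term 1489 but p^2 = 2217121 does not, since 1489 is squarefree), x^4 - 1489 is irreducible over Q. Hence [Q(α):Q] = 4.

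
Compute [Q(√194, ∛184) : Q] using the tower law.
[Q(√194, ∛184) : Q] = 6

Let L = Q(√194, ∛184). Since Q(√194) ⊂ L and [Q(√194):Q] = 2, the tower law gives 2 | [L:Q]. Likewise Q(∛184) ⊂ L with [Q(∛184):Q] = 3 (because 184 is not a perfect cube), so 3 | [L:Q]. As gcd(2,3) = 1, [L:Q] is divisible by 6. Conversely L is generated over Q by √194 and ∛184, so [L:Q] ≤ 2·3 = 6. Therefore [Q(√194, ∛184) : Q] = 6.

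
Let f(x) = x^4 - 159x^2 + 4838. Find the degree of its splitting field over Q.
[K : Q] = 4

Solving the quadratic in x^2: x^2 = (159 ± √(159^2 - 4·4838))/2 = (159 ± √5929)/2 = (159 ± 77)/2, giving x^2 = 118 or x^2 = 41. So f(x) = (x^2 - 118)(x^2 - 41) and the roots of f are ±√118, ±√41. Hence the splitting field is K = Q(√118, √41). Since 118 and 41 are distinct squarefree integers > 1, their product 4838 is not a perfect square, so √41 ∉ Q(√118). By the tower law [K:Q] = [Q(√118,√41):Q(√118)] · [Q(√118):Q] = 2 · 2 = 4.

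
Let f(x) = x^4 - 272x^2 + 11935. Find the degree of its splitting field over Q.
[K : Q] = 4

Solving the quadratic in x^2: x^2 = (272 ± √(272^2 - 4·11935))/2 = (272 ± √26244)/2 = (272 ± 162)/2, giving x^2 = 55 or x^2 = 217. So f(x) = (x^2 - 55)(x^2 - 217) and the roots of f are ±√55, ±√217. Hence the splitting field is K = Q(√55, √217). Since 55 and 217 are distinct squarefree integers > 1, their product 11935 is not a perfect square, so √217 ∉ Q(√55). By the tower law [K:Q] = [Q(√55,√217):Q(√55)] · [Q(√55):Q] = 2 · 2 = 4.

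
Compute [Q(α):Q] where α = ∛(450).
[Q(α):Q] = 3

The minimal polynomial of α is x^3 - 450, irreducible over Q since 450 is not a perfect cube (so x^3 - 450 has no rational root). Hence [Q(α):Q] = deg(m_α) = 3.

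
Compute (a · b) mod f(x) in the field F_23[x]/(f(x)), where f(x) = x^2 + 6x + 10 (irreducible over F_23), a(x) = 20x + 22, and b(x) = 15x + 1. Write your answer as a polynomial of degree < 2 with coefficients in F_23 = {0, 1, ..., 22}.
a · b ≡ 22x + 12 (mod f(x))

Multiply in F_23[x]: a(x)·b(x) = (20x + 22)·(15x + 1) = x^2 + 5x + 22. This has degree ≥ 2, so divide by f(x) over F_23: x^2 + 5x + 22 = (1)·(x^2 + 6x + 10) + (22x + 12). Hence a·b ≡ 22x + 12 (mod f). (F_23[x]/(f) is a field with 23^2 = 529 elements since f is irreducible of degree 2.)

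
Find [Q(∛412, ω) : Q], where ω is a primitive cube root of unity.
[Q(∛412, ω) : Q] = 6

[Q(∛412):Q] = 3 (min poly x^3 - 412, irreducible since 412 is not a perfect cube). [Q(ω):Q] = 2 (min poly x^2 + x + 1). Since Q(∛412) ⊂ R and ω ∉ R, we have ω ∉ Q(∛412), so x^2 + x + 1 remains irreducible over Q(∛412) and [Q(∛412, ω) : Q(∛412)] = 2. By the tower law, [Q(∛412, ω) : Q] = 3 · 2 = 6. (In fact Q(∛412, ω) is the splitting field of x^3 - 412 over Q.)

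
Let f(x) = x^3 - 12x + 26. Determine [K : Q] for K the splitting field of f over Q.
[K : Q] = 6

By the rational root test, any rational root of the monic integer polynomial f(x) = x^3 - 12x + 26 must be an integer dividing the constant term 26, i.e. one of ±{1, 2, 13, 26}. Evaluating: f(1) = 15, f(-1) = 37, f(2) = 10, f(-2) = 42, f(13) = 2067, f(-13) = -2015, f(26) = 17290, f(-26) = -17238; none is 0, so f has no rational root and is therefore irreducible over Q (a cubic with no linear factor over a field is irreducible). For an irreducible cubic, the Galois group is A_3 or S_3 according as the discriminant disc(f) = -4a^3 - 27b^2 = -4·(-12)^3 - 27·(26)^2 = -11340 is or is not a square in Q. Here disc(f) = -11340 is not a perfect square in Q, so the Galois group of f over Q is not contained in A_3 and must be all of S_3. The splitting field has degree |S_3| = 6 over Q, so [K : Q] = 6.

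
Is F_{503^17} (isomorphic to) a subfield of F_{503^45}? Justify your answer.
No: F_{503^17} is not a subfield of F_{503^45}

F_{p^m} embeds in F_{p^n} iff m | n. Here 17 ∤ 45 (since 45 = 2·17 + 11 with remainder 11 ≠ 0), so F_{503^17} is not a subfield of F_{503^45}. Equivalently: if it were, the tower law would give 17 = [F_{503^17}:F_503] dividing [F_{503^45}:F_503] = 45, contradiction.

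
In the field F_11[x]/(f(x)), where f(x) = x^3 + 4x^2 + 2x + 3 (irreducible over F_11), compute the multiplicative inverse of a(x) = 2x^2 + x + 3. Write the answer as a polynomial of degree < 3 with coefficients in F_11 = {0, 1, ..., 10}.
a(x)^(-1) ≡ 7x^2 + 10 (mod f(x))

Since f is irreducible over F_11, F_11[x]/(f) is a field and a(x) ≠ 0 has an inverse. Apply the extended Euclidean algorithm to f(x) and a(x) in F_11[x]: f(x) = (6x + 10)·a(x) + (7x + 6);  a(x) = (5x + 10)·(7x + 6) + (9). The last nonzero remainder is the constant 9 = gcd(f, a) in F_11. Back-substituting through the division chain expresses 9 = s(x)·a(x) + t(x)·f(x) with s(x) ≡ 8x^2 + 2 (mod f), so (8x^2 + 2)·a(x) ≡ 9 (mod f). Multiplying by 9^(-1) ≡ 5 in F_11 gives a(x)^(-1) ≡ 5·(8x^2 + 2) ≡ 7x^2 + 10 (mod f). Check: (2x^2 + x + 3)·(7x^2 + 10) = 3x^4 + 7x^3 + 8x^2 + 10x + 8 ≡ 1 (mod x^3 + 4x^2 + 2x + 3).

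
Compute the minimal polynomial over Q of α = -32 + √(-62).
m_α(x) = x^2 + 64x + 1086

From α + 32 = √(-62), squaring gives (α + 32)^2 = -62, i.e. α^2 + 64α + 1024 = -62, so α^2 + 64α + 1086 = 0. The discriminant of x^2 + 64x + 1086 is (64)^2 - 4·(1086) = 4096 - 4344 = -248, and 4·(-62) is not a perfect square in Q since -62 is squarefree and ≠ 1. Hence x^2 + 64x + 1086 is irreducible over Q and is the minimal polynomial of α.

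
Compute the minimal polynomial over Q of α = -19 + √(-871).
m_α(x) = x^2 + 38x + 1232

From α + 19 = √(-871), squaring gives (α + 19)^2 = -871, i.e. α^2 + 38α + 361 = -871, so α^2 + 38α + 1232 = 0. The discriminant of x^2 + 38x + 1232 is (38)^2 - 4·(1232) = 1444 - 4928 = -3484, and 4·(-871) is not a perfect square in Q since -871 is squarefree and ≠ 1. Hence x^2 + 38x + 1232 is irreducible over Q and is the minimal polynomial of α.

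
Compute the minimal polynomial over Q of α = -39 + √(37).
m_α(x) = x^2 + 78x + 1484

From α + 39 = √(37), squaring gives (α + 39)^2 = 37, i.e. α^2 + 78α + 1521 = 37, so α^2 + 78α + 1484 = 0. The discriminant of x^2 + 78x + 1484 is (78)^2 - 4·(1484) = 6084 - 5936 = 148, and 4·(37) is not a perfect square in Q since 37 is squarefree and ≠ 1. Hence x^2 + 78x + 1484 is irreducible over Q and is the minimal polynomial of α.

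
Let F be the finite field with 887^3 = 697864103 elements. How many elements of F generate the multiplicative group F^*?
There are φ(697864102) = 321358752 primitive elements

F_q^* is cyclic of order q - 1 = 697864102. A cyclic group of order m has exactly φ(m) generators. Here m = 697864102 = 2 · 13 · 443 · 60589, so the number of primitive elements is φ(697864102) = 321358752.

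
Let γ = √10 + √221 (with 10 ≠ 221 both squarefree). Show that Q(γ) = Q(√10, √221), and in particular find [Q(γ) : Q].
[Q(γ) : Q] = 4 (equivalently, Q(γ) = Q(√10, √221))

Obviously Q(γ) ⊆ Q(√10, √221), and [Q(√10, √221):Q] = 4 (since 10, 221 are distinct squarefree integers > 1 with 2210 not a perfect square). To show equality we compute the minimal polynomial of γ. From γ = √10 + √221: γ^2 = 10 + 2√(2210) + 221 = 231 + 2√(2210), so γ^2 - 231 = 2√(2210); squaring, (γ^2 - 231)^2 = 4·2210, i.e. γ^4 - 462γ^2 + 53361 - 8840 = 0, i.e. γ^4 - 462γ^2 + 44521 = 0. So γ is a root of x^4 - 462x^2 + 44521. This polynomial is irreducible over Q: it has no rational root (each ±√10 ± √221 is irrational), and any factorization into two quadratics over Q would force √(2210) ∈ Q (pairing opposite roots) or √10, √221 ∈ Q (other pairings), all impossible. Hence [Q(γ):Q] = 4 = [Q(√10, √221):Q], so Q(γ) = Q(√10, √221).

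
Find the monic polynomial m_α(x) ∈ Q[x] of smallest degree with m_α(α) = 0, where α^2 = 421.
m_α(x) = x^2 - 421

α satisfies α^2 - 421 = 0, so x^2 - 421 annihilates α. Since d = 421 is squarefree and ≠ 1, it is not a perfect square in Q, so x^2 - 421 has no rational root and is therefore irreducible over Q (a degree-2 polynomial over a field is irreducible iff it has no root). Hence m_α(x) = x^2 - 421.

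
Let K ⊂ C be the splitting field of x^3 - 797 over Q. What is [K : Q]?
[K : Q] = 6

The roots of x^3 - 797 are ∛797, ω∛797, ω^2∛797 where ω = e^(2πi/3) is a primitive cube root of unity, so K = Q(∛797, ω). Now [Q(∛797):Q] = 3 (since 797 is not a perfect cube, x^3 - 797 is irreducible) and [Q(ω):Q] = 2. Both 2 and 3 divide [K:Q], and [K:Q] ≤ 3·2 = 6, so [K:Q] = 6. (Equivalently: Q(∛797) ⊂ R but ω ∉ R, so [K : Q(∛797)] = 2.)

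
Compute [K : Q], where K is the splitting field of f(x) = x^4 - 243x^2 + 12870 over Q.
[K : Q] = 4

Solving the quadratic in x^2: x^2 = (243 ± √(243^2 - 4·12870))/2 = (243 ± √7569)/2 = (243 ± 87)/2, giving x^2 = 165 or x^2 = 78. So f(x) = (x^2 - 165)(x^2 - 78) and the roots of f are ±√165, ±√78. Hence the splitting field is K = Q(√165, √78). Since 165 and 78 are distinct squarefree integers > 1, their product 12870 is not a perfect square, so √78 ∉ Q(√165). By the tower law [K:Q] = [Q(√165,√78):Q(√165)] · [Q(√165):Q] = 2 · 2 = 4.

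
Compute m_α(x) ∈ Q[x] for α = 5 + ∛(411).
m_α(x) = x^3 - 15x^2 + 75x - 536

Set β = α - 5 = ∛(411), so β^3 = 411. Then (α - 5)^3 - 411 = 0, i.e. α is a root of g(x) = (x - 5)^3 - 411 = x^3 - 15x^2 + 75x - 536. Since g(x) = h(x - 5) where h(x) = x^3 - 411, and h is irreducible over Q (because 411 is not a perfect cube, so h has no rational root, and a monic cubic with no rational root is irreducible), g is also irreducible (irreducibility is preserved under the substitution x → x - 5). Hence m_α(x) = x^3 - 15x^2 + 75x - 536.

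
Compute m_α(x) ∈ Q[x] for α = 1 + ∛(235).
m_α(x) = x^3 - 3x^2 + 3x - 236

Set β = α - 1 = ∛(235), so β^3 = 235. Then (α - 1)^3 - 235 = 0, i.e. α is a root of g(x) = (x - 1)^3 - 235 = x^3 - 3x^2 + 3x - 236. Since g(x) = h(x - 1) where h(x) = x^3 - 235, and h is irreducible over Q (because 235 is not a perfect cube, so h has no rational root, and a monic cubic with no rational root is irreducible), g is also irreducible (irreducibility is preserved under the substitution x → x - 1). Hence m_α(x) = x^3 - 3x^2 + 3x - 236.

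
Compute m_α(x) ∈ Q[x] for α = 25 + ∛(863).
m_α(x) = x^3 - 75x^2 + 1875x - 16488

Set β = α - 25 = ∛(863), so β^3 = 863. Then (α - 25)^3 - 863 = 0, i.e. α is a root of g(x) = (x - 25)^3 - 863 = x^3 - 75x^2 + 1875x - 16488. Since g(x) = h(x - 25) where h(x) = x^3 - 863, and h is irreducible over Q (because 863 is not a perfect cube, so h has no rational root, and a monic cubic with no rational root is irreducible), g is also irreducible (irreducibility is preserved under the substitution x → x - 25). Hence m_α(x) = x^3 - 75x^2 + 1875x - 16488.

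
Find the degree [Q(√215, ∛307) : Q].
[Q(√215, ∛307) : Q] = 6

Let L = Q(√215, ∛307). Since Q(√215) ⊂ L and [Q(√215):Q] = 2, the tower law gives 2 | [L:Q]. Likewise Q(∛307) ⊂ L with [Q(∛307):Q] = 3 (because 307 is not a perfect cube), so 3 | [L:Q]. As gcd(2,3) = 1, [L:Q] is divisible by 6. Conversely L is generated over Q by √215 and ∛307, so [L:Q] ≤ 2·3 = 6. Therefore [Q(√215, ∛307) : Q] = 6.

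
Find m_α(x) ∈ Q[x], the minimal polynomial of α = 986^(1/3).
m_α(x) = x^3 - 986

α satisfies α^3 = 986, so x^3 - 986 annihilates α. By the rational root test, a rational root p/q (in lowest terms) of x^3 - 986 would satisfy p^3 = 986 q^3, forcing q = 1 and p^3 = 986; but 986 is not a perfect cube, contradiction. A monic cubic over Q with no rational root is irreducible (any nontrivial factorization would include a linear factor). Hence x^3 - 986 is the minimal polynomial of α, and in particular [Q(α):Q] = 3.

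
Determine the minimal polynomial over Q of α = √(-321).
m_α(x) = x^2 + 321

α satisfies α^2 + 321 = 0, so x^2 + 321 annihilates α. Since d = -321 is squarefree and ≠ 1, it is not a perfect square in Q, so x^2 + 321 has no rational root and is therefore irreducible over Q (a degree-2 polynomial over a field is irreducible iff it has no root). Hence m_α(x) = x^2 + 321.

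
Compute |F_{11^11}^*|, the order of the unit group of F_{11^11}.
|F_{11^11}^*| = 285311670610

F_{11^11} has 11^11 = 285311670611 elements; its multiplicative group consists of all nonzero elements, so |F_{11^11}^*| = 285311670611 - 1 = 285311670610. (It is cyclic since any finite subgroup of the multiplicative group of a field is cyclic.)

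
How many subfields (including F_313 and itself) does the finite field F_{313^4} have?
F_{313^4} has 3 subfields

The subfields of F_{p^n} are exactly the fields F_{p^d} for d | n (each is the fixed field of the unique index-d subgroup of Gal(F_{p^n}/F_p) ≅ Z/nZ). The divisors of n = 4 are {1, 2, 4}, giving 3 subfields: F_{313^1}, F_{313^2}, F_{313^4}.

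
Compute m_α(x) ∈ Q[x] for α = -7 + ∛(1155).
m_α(x) = x^3 + 21x^2 + 147x - 812

Set β = α + 7 = ∛(1155), so β^3 = 1155. Then (α + 7)^3 - 1155 = 0, i.e. α is a root of g(x) = (x + 7)^3 - 1155 = x^3 + 21x^2 + 147x - 812. Since g(x) = h(x + 7) where h(x) = x^3 - 1155, and h is irreducible over Q (because 1155 is not a perfect cube, so h has no rational root, and a monic cubic with no rational root is irreducible), g is also irreducible (irreducibility is preserved under the substitution x → x + 7). Hence m_α(x) = x^3 + 21x^2 + 147x - 812.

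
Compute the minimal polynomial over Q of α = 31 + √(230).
m_α(x) = x^2 - 62x + 731

From α - 31 = √(230), squaring gives (α - 31)^2 = 230, i.e. α^2 - 62α + 961 = 230, so α^2 - 62α + 731 = 0. The discriminant of x^2 - 62x + 731 is (-62)^2 - 4·(731) = 3844 - 2924 = 920, and 4·(230) is not a perfect square in Q since 230 is squarefree and ≠ 1. Hence x^2 - 62x + 731 is irreducible over Q and is the minimal polynomial of α.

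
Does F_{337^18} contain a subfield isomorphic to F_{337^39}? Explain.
No: F_{337^39} is not a subfield of F_{337^18}

F_{p^m} embeds in F_{p^n} iff m | n. Here 39 ∤ 18 (since 18 = 0·39 + 18 with remainder 18 ≠ 0), so F_{337^39} is not a subfield of F_{337^18}. Equivalently: if it were, the tower law would give 39 = [F_{337^39}:F_337] dividing [F_{337^18}:F_337] = 18, contradiction.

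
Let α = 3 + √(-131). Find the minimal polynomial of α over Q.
m_α(x) = x^2 - 6x + 140

From α - 3 = √(-131), squaring gives (α - 3)^2 = -131, i.e. α^2 - 6α + 9 = -131, so α^2 - 6α + 140 = 0. The discriminant of x^2 - 6x + 140 is (-6)^2 - 4·(140) = 36 - 560 = -524, and 4·(-131) is not a perfect square in Q since -131 is squarefree and ≠ 1. Hence x^2 - 6x + 140 is irreducible over Q and is the minimal polynomial of α.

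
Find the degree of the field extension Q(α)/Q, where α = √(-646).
[Q(α):Q] = 2

[Q(α):Q] equals the degree of the minimal polynomial of α. Here α^2 = -646 and x^2 + 646 is irreducible (d = -646 is squarefree, ≠ 1, hence not a square), so deg(m_α) = 2. Thus [Q(α):Q] = 2.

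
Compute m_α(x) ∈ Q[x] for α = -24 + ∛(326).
m_α(x) = x^3 + 72x^2 + 1728x + 13498

Set β = α + 24 = ∛(326), so β^3 = 326. Then (α + 24)^3 - 326 = 0, i.e. α is a root of g(x) = (x + 24)^3 - 326 = x^3 + 72x^2 + 1728x + 13498. Since g(x) = h(x + 24) where h(x) = x^3 - 326, and h is irreducible over Q (because 326 is not a perfect cube, so h has no rational root, and a monic cubic with no rational root is irreducible), g is also irreducible (irreducibility is preserved under the substitution x → x + 24). Hence m_α(x) = x^3 + 72x^2 + 1728x + 13498.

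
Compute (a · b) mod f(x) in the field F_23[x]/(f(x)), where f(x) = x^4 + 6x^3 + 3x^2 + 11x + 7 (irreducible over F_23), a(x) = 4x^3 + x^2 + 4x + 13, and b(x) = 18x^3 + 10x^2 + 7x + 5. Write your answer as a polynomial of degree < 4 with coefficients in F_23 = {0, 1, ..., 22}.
a · b ≡ 16x^3 + 4x^2 + 3x + 3 (mod f(x))

Multiply in F_23[x]: a(x)·b(x) = (4x^3 + x^2 + 4x + 13)·(18x^3 + 10x^2 + 7x + 5) = 3x^6 + 12x^5 + 18x^4 + 2x^3 + 2x^2 + 19x + 19. This has degree ≥ 4, so divide by f(x) over F_23: 3x^6 + 12x^5 + 18x^4 + 2x^3 + 2x^2 + 19x + 19 = (3x^2 + 17x + 22)·(x^4 + 6x^3 + 3x^2 + 11x + 7) + (16x^3 + 4x^2 + 3x + 3). Hence a·b ≡ 16x^3 + 4x^2 + 3x + 3 (mod f). (F_23[x]/(f) is a field with 23^4 = 279841 elements since f is irreducible of degree 4.)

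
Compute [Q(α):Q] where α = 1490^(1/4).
[Q(α):Q] = 4

α is a root of x^4 - 1490. By Eisenstein's criterion at the prime p = 2 (which divides the constant term 1490 but p^2 = 4 does not, since 1490 is squarefree), x^4 - 1490 is irreducible over Q. Hence [Q(α):Q] = 4.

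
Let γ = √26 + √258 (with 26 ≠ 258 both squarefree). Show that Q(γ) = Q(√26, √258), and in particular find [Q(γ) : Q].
[Q(γ) : Q] = 4 (equivalently, Q(γ) = Q(√26, √258))

Obviously Q(γ) ⊆ Q(√26, √258), and [Q(√26, √258):Q] = 4 (since 26, 258 are distinct squarefree integers > 1 with 6708 not a perfect square). To show equality we compute the minimal polynomial of γ. From γ = √26 + √258: γ^2 = 26 + 2√(6708) + 258 = 284 + 2√(6708), so γ^2 - 284 = 2√(6708); squaring, (γ^2 - 284)^2 = 4·6708, i.e. γ^4 - 568γ^2 + 80656 - 26832 = 0, i.e. γ^4 - 568γ^2 + 53824 = 0. So γ is a root of x^4 - 568x^2 + 53824. This polynomial is irreducible over Q: it has no rational root (each ±√26 ± √258 is irrational), and any factorization into two quadratics over Q would force √(6708) ∈ Q (pairing opposite roots) or √26, √258 ∈ Q (other pairings), all impossible. Hence [Q(γ):Q] = 4 = [Q(√26, √258):Q], so Q(γ) = Q(√26, √258).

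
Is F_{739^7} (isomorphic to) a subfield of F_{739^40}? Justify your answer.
No: F_{739^7} is not a subfield of F_{739^40}

F_{p^m} embeds in F_{p^n} iff m | n. Here 7 ∤ 40 (since 40 = 5·7 + 5 with remainder 5 ≠ 0), so F_{739^7} is not a subfield of F_{739^40}. Equivalently: if it were, the tower law would give 7 = [F_{739^7}:F_739] dividing [F_{739^40}:F_739] = 40, contradiction.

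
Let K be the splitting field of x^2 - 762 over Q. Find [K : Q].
[K : Q] = 2

f(x) = x^2 - 762 factors as (x - √762)(x + √762). The splitting field is K = Q(√762). Since 762 is squarefree and > 1, it is not a perfect square, so x^2 - 762 is irreducible over Q and [Q(√762) : Q] = 2. Hence [K : Q] = 2.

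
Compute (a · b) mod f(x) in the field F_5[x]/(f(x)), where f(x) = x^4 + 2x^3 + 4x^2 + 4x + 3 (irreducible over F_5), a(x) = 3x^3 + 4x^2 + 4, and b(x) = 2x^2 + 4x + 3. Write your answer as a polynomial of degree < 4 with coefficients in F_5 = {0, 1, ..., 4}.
a · b ≡ 4x^2 + x + 3 (mod f(x))

Multiply in F_5[x]: a(x)·b(x) = (3x^3 + 4x^2 + 4)·(2x^2 + 4x + 3) = x^5 + x + 2. This has degree ≥ 4, so divide by f(x) over F_5: x^5 + x + 2 = (x + 3)·(x^4 + 2x^3 + 4x^2 + 4x + 3) + (4x^2 + x + 3). Hence a·b ≡ 4x^2 + x + 3 (mod f). (F_5[x]/(f) is a field with 5^4 = 625 elements since f is irreducible of degree 4.)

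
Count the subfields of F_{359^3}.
F_{359^3} has 2 subfields

The subfields of F_{p^n} are exactly the fields F_{p^d} for d | n (each is the fixed field of the unique index-d subgroup of Gal(F_{p^n}/F_p) ≅ Z/nZ). The divisors of n = 3 are {1, 3}, giving 2 subfields: F_{359^1}, F_{359^3}.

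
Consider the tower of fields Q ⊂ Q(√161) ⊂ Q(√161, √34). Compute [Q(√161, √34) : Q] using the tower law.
[Q(√161, √34) : Q] = 4

[Q(√161):Q] = 2 (min poly x^2 - 161, irreducible since 161 is squarefree > 1). For the top step, suppose √34 ∈ Q(√161), say √34 = c + d√161 with c, d ∈ Q. Squaring: 34 = c^2 + 161d^2 + 2cd√161. Since √161 ∉ Q this forces 2cd = 0. If d = 0 then √34 = c ∈ Q, contradicting 34 squarefree > 1. If c = 0 then 34 = 161d^2, so 161·34 = (161d)^2 is a perfect square in Q — but 161·34 = 5474 is not a perfect square (since 161 and 34 are distinct squarefree integers). Contradiction. Hence √34 ∉ Q(√161), so x^2 - 34 stays irreducible over Q(√161) and [Q(√161, √34) : Q(√161)] = 2. By the tower law, [Q(√161, √34) : Q] = 2 · 2 = 4.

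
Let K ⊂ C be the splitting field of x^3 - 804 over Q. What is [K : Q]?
[K : Q] = 6

The roots of x^3 - 804 are ∛804, ω∛804, ω^2∛804 where ω = e^(2πi/3) is a primitive cube root of unity, so K = Q(∛804, ω). Now [Q(∛804):Q] = 3 (since 804 is not a perfect cube, x^3 - 804 is irreducible) and [Q(ω):Q] = 2. Both 2 and 3 divide [K:Q], and [K:Q] ≤ 3·2 = 6, so [K:Q] = 6. (Equivalently: Q(∛804) ⊂ R but ω ∉ R, so [K : Q(∛804)] = 2.)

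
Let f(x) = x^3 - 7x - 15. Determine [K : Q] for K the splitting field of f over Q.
[K : Q] = 6

By the rational root test, any rational root of the monic integer polynomial f(x) = x^3 - 7x - 15 must be an integer dividing the constant term -15, i.e. one of ±{1, 3, 5, 15}. Evaluating: f(1) = -21, f(-1) = -9, f(3) = -9, f(-3) = -21, f(5) = 75, f(-5) = -105, f(15) = 3255, f(-15) = -3285; none is 0, so f has no rational root and is therefore irreducible over Q (a cubic with no linear factor over a field is irreducible). For an irreducible cubic, the Galois group is A_3 or S_3 according as the discriminant disc(f) = -4a^3 - 27b^2 = -4·(-7)^3 - 27·(-15)^2 = -4703 is or is not a square in Q. Here disc(f) = -4703 is not a perfect square in Q, so the Galois group of f over Q is not contained in A_3 and must be all of S_3. The splitting field has degree |S_3| = 6 over Q, so [K : Q] = 6.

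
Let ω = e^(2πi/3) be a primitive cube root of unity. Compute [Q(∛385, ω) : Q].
[Q(∛385, ω) : Q] = 6

[Q(∛385):Q] = 3 (min poly x^3 - 385, irreducible since 385 is not a perfect cube). [Q(ω):Q] = 2 (min poly x^2 + x + 1). Since Q(∛385) ⊂ R and ω ∉ R, we have ω ∉ Q(∛385), so x^2 + x + 1 remains irreducible over Q(∛385) and [Q(∛385, ω) : Q(∛385)] = 2. By the tower law, [Q(∛385, ω) : Q] = 3 · 2 = 6. (In fact Q(∛385, ω) is the splitting field of x^3 - 385 over Q.)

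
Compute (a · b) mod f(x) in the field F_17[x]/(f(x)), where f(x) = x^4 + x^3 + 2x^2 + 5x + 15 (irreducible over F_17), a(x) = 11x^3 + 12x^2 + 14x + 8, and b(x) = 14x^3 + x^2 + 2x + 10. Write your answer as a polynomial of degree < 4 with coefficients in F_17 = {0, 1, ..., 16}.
a · b ≡ 2x^3 + x^2 + 7x + 10 (mod f(x))

Multiply in F_17[x]: a(x)·b(x) = (11x^3 + 12x^2 + 14x + 8)·(14x^3 + x^2 + 2x + 10) = x^6 + 9x^5 + 9x^4 + 5x^3 + 3x^2 + 3x + 12. This has degree ≥ 4, so divide by f(x) over F_17: x^6 + 9x^5 + 9x^4 + 5x^3 + 3x^2 + 3x + 12 = (x^2 + 8x + 16)·(x^4 + x^3 + 2x^2 + 5x + 15) + (2x^3 + x^2 + 7x + 10). Hence a·b ≡ 2x^3 + x^2 + 7x + 10 (mod f). (F_17[x]/(f) is a field with 17^4 = 83521 elements since f is irreducible of degree 4.)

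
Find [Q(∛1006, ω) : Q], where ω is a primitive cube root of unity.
[Q(∛1006, ω) : Q] = 6

[Q(∛1006):Q] = 3 (min poly x^3 - 1006, irreducible since 1006 is not a perfect cube). [Q(ω):Q] = 2 (min poly x^2 + x + 1). Since Q(∛1006) ⊂ R and ω ∉ R, we have ω ∉ Q(∛1006), so x^2 + x + 1 remains irreducible over Q(∛1006) and [Q(∛1006, ω) : Q(∛1006)] = 2. By the tower law, [Q(∛1006, ω) : Q] = 3 · 2 = 6. (In fact Q(∛1006, ω) is the splitting field of x^3 - 1006 over Q.)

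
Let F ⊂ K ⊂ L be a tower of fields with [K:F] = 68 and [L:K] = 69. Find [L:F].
[L:F] = 4692

The tower law says that for any tower of field extensions F ⊂ K ⊂ L with finite degrees, [L:F] = [L:K] · [K:F]. Here this gives [L:F] = 69 · 68 = 4692.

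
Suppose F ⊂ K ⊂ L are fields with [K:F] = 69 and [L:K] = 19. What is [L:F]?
[L:F] = 1311

The tower law says that for any tower of field extensions F ⊂ K ⊂ L with finite degrees, [L:F] = [L:K] · [K:F]. Here this gives [L:F] = 19 · 69 = 1311.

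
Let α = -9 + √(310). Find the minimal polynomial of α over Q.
m_α(x) = x^2 + 18x - 229

From α + 9 = √(310), squaring gives (α + 9)^2 = 310, i.e. α^2 + 18α + 81 = 310, so α^2 + 18α - 229 = 0. The discriminant of x^2 + 18x - 229 is (18)^2 - 4·(-229) = 324 + 916 = 1240, and 4·(310) is not a perfect square in Q since 310 is squarefree and ≠ 1. Hence x^2 + 18x - 229 is irreducible over Q and is the minimal polynomial of α.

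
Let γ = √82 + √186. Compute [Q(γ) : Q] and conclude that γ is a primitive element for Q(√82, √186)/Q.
[Q(γ) : Q] = 4 (equivalently, Q(γ) = Q(√82, √186))

Obviously Q(γ) ⊆ Q(√82, √186), and [Q(√82, √186):Q] = 4 (since 82, 186 are distinct squarefree integers > 1 with 15252 not a perfect square). To show equality we compute the minimal polynomial of γ. From γ = √82 + √186: γ^2 = 82 + 2√(15252) + 186 = 268 + 2√(15252), so γ^2 - 268 = 2√(15252); squaring, (γ^2 - 268)^2 = 4·15252, i.e. γ^4 - 536γ^2 + 71824 - 61008 = 0, i.e. γ^4 - 536γ^2 + 10816 = 0. So γ is a root of x^4 - 536x^2 + 10816. This polynomial is irreducible over Q: it has no rational root (each ±√82 ± √186 is irrational), and any factorization into two quadratics over Q would force √(15252) ∈ Q (pairing opposite roots) or √82, √186 ∈ Q (other pairings), all impossible. Hence [Q(γ):Q] = 4 = [Q(√82, √186):Q], so Q(γ) = Q(√82, √186).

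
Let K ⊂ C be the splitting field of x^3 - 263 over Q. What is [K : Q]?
[K : Q] = 6

The roots of x^3 - 263 are ∛263, ω∛263, ω^2∛263 where ω = e^(2πi/3) is a primitive cube root of unity, so K = Q(∛263, ω). Now [Q(∛263):Q] = 3 (since 263 is not a perfect cube, x^3 - 263 is irreducible) and [Q(ω):Q] = 2. Both 2 and 3 divide [K:Q], and [K:Q] ≤ 3·2 = 6, so [K:Q] = 6. (Equivalently: Q(∛263) ⊂ R but ω ∉ R, so [K : Q(∛263)] = 2.)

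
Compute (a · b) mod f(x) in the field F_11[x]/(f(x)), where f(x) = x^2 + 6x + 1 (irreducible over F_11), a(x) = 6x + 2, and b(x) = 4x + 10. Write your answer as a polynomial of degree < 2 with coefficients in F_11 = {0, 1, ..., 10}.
a · b ≡ x + 7 (mod f(x))

Multiply in F_11[x]: a(x)·b(x) = (6x + 2)·(4x + 10) = 2x^2 + 2x + 9. This has degree ≥ 2, so divide by f(x) over F_11: 2x^2 + 2x + 9 = (2)·(x^2 + 6x + 1) + (x + 7). Hence a·b ≡ x + 7 (mod f). (F_11[x]/(f) is a field with 11^2 = 121 elements since f is irreducible of degree 2.)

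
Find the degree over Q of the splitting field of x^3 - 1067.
[K : Q] = 6

The roots of x^3 - 1067 are ∛1067, ω∛1067, ω^2∛1067 where ω = e^(2πi/3) is a primitive cube root of unity, so K = Q(∛1067, ω). Now [Q(∛1067):Q] = 3 (since 1067 is not a perfect cube, x^3 - 1067 is irreducible) and [Q(ω):Q] = 2. Both 2 and 3 divide [K:Q], and [K:Q] ≤ 3·2 = 6, so [K:Q] = 6. (Equivalently: Q(∛1067) ⊂ R but ω ∉ R, so [K : Q(∛1067)] = 2.)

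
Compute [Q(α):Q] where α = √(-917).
[Q(α):Q] = 2

[Q(α):Q] equals the degree of the minimal polynomial of α. Here α^2 = -917 and x^2 + 917 is irreducible (d = -917 is squarefree, ≠ 1, hence not a square), so deg(m_α) = 2. Thus [Q(α):Q] = 2.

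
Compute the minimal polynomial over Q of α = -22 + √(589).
m_α(x) = x^2 + 44x - 105

From α + 22 = √(589), squaring gives (α + 22)^2 = 589, i.e. α^2 + 44α + 484 = 589, so α^2 + 44α - 105 = 0. The discriminant of x^2 + 44x - 105 is (44)^2 - 4·(-105) = 1936 + 420 = 2356, and 4·(589) is not a perfect square in Q since 589 is squarefree and ≠ 1. Hence x^2 + 44x - 105 is irreducible over Q and is the minimal polynomial of α.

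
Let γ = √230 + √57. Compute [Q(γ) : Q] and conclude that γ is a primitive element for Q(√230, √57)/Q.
[Q(γ) : Q] = 4 (equivalently, Q(γ) = Q(√230, √57))

Obviously Q(γ) ⊆ Q(√230, √57), and [Q(√230, √57):Q] = 4 (since 230, 57 are distinct squarefree integers > 1 with 13110 not a perfect square). To show equality we compute the minimal polynomial of γ. From γ = √230 + √57: γ^2 = 230 + 2√(13110) + 57 = 287 + 2√(13110), so γ^2 - 287 = 2√(13110); squaring, (γ^2 - 287)^2 = 4·13110, i.e. γ^4 - 574γ^2 + 82369 - 52440 = 0, i.e. γ^4 - 574γ^2 + 29929 = 0. So γ is a root of x^4 - 574x^2 + 29929. This polynomial is irreducible over Q: it has no rational root (each ±√230 ± √57 is irrational), and any factorization into two quadratics over Q would force √(13110) ∈ Q (pairing opposite roots) or √230, √57 ∈ Q (other pairings), all impossible. Hence [Q(γ):Q] = 4 = [Q(√230, √57):Q], so Q(γ) = Q(√230, √57).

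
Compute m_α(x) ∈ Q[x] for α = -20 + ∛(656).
m_α(x) = x^3 + 60x^2 + 1200x + 7344

Set β = α + 20 = ∛(656), so β^3 = 656. Then (α + 20)^3 - 656 = 0, i.e. α is a root of g(x) = (x + 20)^3 - 656 = x^3 + 60x^2 + 1200x + 7344. Since g(x) = h(x + 20) where h(x) = x^3 - 656, and h is irreducible over Q (because 656 is not a perfect cube, so h has no rational root, and a monic cubic with no rational root is irreducible), g is also irreducible (irreducibility is preserved under the substitution x → x + 20). Hence m_α(x) = x^3 + 60x^2 + 1200x + 7344.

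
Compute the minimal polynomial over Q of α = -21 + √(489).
m_α(x) = x^2 + 42x - 48

From α + 21 = √(489), squaring gives (α + 21)^2 = 489, i.e. α^2 + 42α + 441 = 489, so α^2 + 42α - 48 = 0. The discriminant of x^2 + 42x - 48 is (42)^2 - 4·(-48) = 1764 + 192 = 1956, and 4·(489) is not a perfect square in Q since 489 is squarefree and ≠ 1. Hence x^2 + 42x - 48 is irreducible over Q and is the minimal polynomial of α.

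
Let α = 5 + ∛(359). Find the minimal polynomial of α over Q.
m_α(x) = x^3 - 15x^2 + 75x - 484

Set β = α - 5 = ∛(359), so β^3 = 359. Then (α - 5)^3 - 359 = 0, i.e. α is a root of g(x) = (x - 5)^3 - 359 = x^3 - 15x^2 + 75x - 484. Since g(x) = h(x - 5) where h(x) = x^3 - 359, and h is irreducible over Q (because 359 is not a perfect cube, so h has no rational root, and a monic cubic with no rational root is irreducible), g is also irreducible (irreducibility is preserved under the substitution x → x - 5). Hence m_α(x) = x^3 - 15x^2 + 75x - 484.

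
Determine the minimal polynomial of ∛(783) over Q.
m_α(x) = x^3 - 783

α satisfies α^3 = 783, so x^3 - 783 annihilates α. By the rational root test, a rational root p/q (in lowest terms) of x^3 - 783 would satisfy p^3 = 783 q^3, forcing q = 1 and p^3 = 783; but 783 is not a perfect cube, contradiction. A monic cubic over Q with no rational root is irreducible (any nontrivial factorization would include a linear factor). Hence x^3 - 783 is the minimal polynomial of α, and in particular [Q(α):Q] = 3.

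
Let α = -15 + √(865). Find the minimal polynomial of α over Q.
m_α(x) = x^2 + 30x - 640

From α + 15 = √(865), squaring gives (α + 15)^2 = 865, i.e. α^2 + 30α + 225 = 865, so α^2 + 30α - 640 = 0. The discriminant of x^2 + 30x - 640 is (30)^2 - 4·(-640) = 900 + 2560 = 3460, and 4·(865) is not a perfect square in Q since 865 is squarefree and ≠ 1. Hence x^2 + 30x - 640 is irreducible over Q and is the minimal polynomial of α.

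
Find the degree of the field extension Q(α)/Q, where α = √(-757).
[Q(α):Q] = 2

[Q(α):Q] equals the degree of the minimal polynomial of α. Here α^2 = -757 and x^2 + 757 is irreducible (d = -757 is squarefree, ≠ 1, hence not a square), so deg(m_α) = 2. Thus [Q(α):Q] = 2.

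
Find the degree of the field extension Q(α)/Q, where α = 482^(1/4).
[Q(α):Q] = 4

α is a root of x^4 - 482. By Eisenstein's criterion at the prime p = 2 (which divides the constant term 482 but p^2 = 4 does not, since 482 is squarefree), x^4 - 482 is irreducible over Q. Hence [Q(α):Q] = 4.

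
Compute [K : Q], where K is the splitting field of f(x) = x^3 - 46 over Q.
[K : Q] = 6

The roots of x^3 - 46 are ∛46, ω∛46, ω^2∛46 where ω = e^(2πi/3) is a primitive cube root of unity, so K = Q(∛46, ω). Now [Q(∛46):Q] = 3 (since 46 is not a perfect cube, x^3 - 46 is irreducible) and [Q(ω):Q] = 2. Both 2 and 3 divide [K:Q], and [K:Q] ≤ 3·2 = 6, so [K:Q] = 6. (Equivalently: Q(∛46) ⊂ R but ω ∉ R, so [K : Q(∛46)] = 2.)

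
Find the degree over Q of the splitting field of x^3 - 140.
[K : Q] = 6

The roots of x^3 - 140 are ∛140, ω∛140, ω^2∛140 where ω = e^(2πi/3) is a primitive cube root of unity, so K = Q(∛140, ω). Now [Q(∛140):Q] = 3 (since 140 is not a perfect cube, x^3 - 140 is irreducible) and [Q(ω):Q] = 2. Both 2 and 3 divide [K:Q], and [K:Q] ≤ 3·2 = 6, so [K:Q] = 6. (Equivalently: Q(∛140) ⊂ R but ω ∉ R, so [K : Q(∛140)] = 2.)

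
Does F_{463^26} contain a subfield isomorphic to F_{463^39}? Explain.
No: F_{463^39} is not a subfield of F_{463^26}

F_{p^m} embeds in F_{p^n} iff m | n. Here 39 ∤ 26 (since 26 = 0·39 + 26 with remainder 26 ≠ 0), so F_{463^39} is not a subfield of F_{463^26}. Equivalently: if it were, the tower law would give 39 = [F_{463^39}:F_463] dividing [F_{463^26}:F_463] = 26, contradiction.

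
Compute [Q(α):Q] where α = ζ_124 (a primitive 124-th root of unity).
[Q(α):Q] = 60

The minimal polynomial of ζ_124 over Q is the 124-th cyclotomic polynomial Φ_124(x), which is irreducible over Q and has degree φ(124) = 60. Hence [Q(α):Q] = φ(124) = 60.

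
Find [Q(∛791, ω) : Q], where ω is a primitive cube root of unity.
[Q(∛791, ω) : Q] = 6

[Q(∛791):Q] = 3 (min poly x^3 - 791, irreducible since 791 is not a perfect cube). [Q(ω):Q] = 2 (min poly x^2 + x + 1). Since Q(∛791) ⊂ R and ω ∉ R, we have ω ∉ Q(∛791), so x^2 + x + 1 remains irreducible over Q(∛791) and [Q(∛791, ω) : Q(∛791)] = 2. By the tower law, [Q(∛791, ω) : Q] = 3 · 2 = 6. (In fact Q(∛791, ω) is the splitting field of x^3 - 791 over Q.)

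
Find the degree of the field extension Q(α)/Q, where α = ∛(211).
[Q(α):Q] = 3

The minimal polynomial of α is x^3 - 211, irreducible over Q since 211 is not a perfect cube (so x^3 - 211 has no rational root). Hence [Q(α):Q] = deg(m_α) = 3.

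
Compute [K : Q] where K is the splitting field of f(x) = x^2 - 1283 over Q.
[K : Q] = 2

f(x) = x^2 - 1283 factors as (x - √1283)(x + √1283). The splitting field is K = Q(√1283). Since 1283 is squarefree and > 1, it is not a perfect square, so x^2 - 1283 is irreducible over Q and [Q(√1283) : Q] = 2. Hence [K : Q] = 2.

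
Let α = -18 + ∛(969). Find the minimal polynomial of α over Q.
m_α(x) = x^3 + 54x^2 + 972x + 4863

Set β = α + 18 = ∛(969), so β^3 = 969. Then (α + 18)^3 - 969 = 0, i.e. α is a root of g(x) = (x + 18)^3 - 969 = x^3 + 54x^2 + 972x + 4863. Since g(x) = h(x + 18) where h(x) = x^3 - 969, and h is irreducible over Q (because 969 is not a perfect cube, so h has no rational root, and a monic cubic with no rational root is irreducible), g is also irreducible (irreducibility is preserved under the substitution x → x + 18). Hence m_α(x) = x^3 + 54x^2 + 972x + 4863.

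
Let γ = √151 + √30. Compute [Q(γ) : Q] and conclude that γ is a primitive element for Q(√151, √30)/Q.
[Q(γ) : Q] = 4 (equivalently, Q(γ) = Q(√151, √30))

Obviously Q(γ) ⊆ Q(√151, √30), and [Q(√151, √30):Q] = 4 (since 151, 30 are distinct squarefree integers > 1 with 4530 not a perfect square). To show equality we compute the minimal polynomial of γ. From γ = √151 + √30: γ^2 = 151 + 2√(4530) + 30 = 181 + 2√(4530), so γ^2 - 181 = 2√(4530); squaring, (γ^2 - 181)^2 = 4·4530, i.e. γ^4 - 362γ^2 + 32761 - 18120 = 0, i.e. γ^4 - 362γ^2 + 14641 = 0. So γ is a root of x^4 - 362x^2 + 14641. This polynomial is irreducible over Q: it has no rational root (each ±√151 ± √30 is irrational), and any factorization into two quadratics over Q would force √(4530) ∈ Q (pairing opposite roots) or √151, √30 ∈ Q (other pairings), all impossible. Hence [Q(γ):Q] = 4 = [Q(√151, √30):Q], so Q(γ) = Q(√151, √30).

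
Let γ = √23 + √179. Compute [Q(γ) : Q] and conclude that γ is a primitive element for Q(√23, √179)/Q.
[Q(γ) : Q] = 4 (equivalently, Q(γ) = Q(√23, √179))

Obviously Q(γ) ⊆ Q(√23, √179), and [Q(√23, √179):Q] = 4 (since 23, 179 are distinct squarefree integers > 1 with 4117 not a perfect square). To show equality we compute the minimal polynomial of γ. From γ = √23 + √179: γ^2 = 23 + 2√(4117) + 179 = 202 + 2√(4117), so γ^2 - 202 = 2√(4117); squaring, (γ^2 - 202)^2 = 4·4117, i.e. γ^4 - 404γ^2 + 40804 - 16468 = 0, i.e. γ^4 - 404γ^2 + 24336 = 0. So γ is a root of x^4 - 404x^2 + 24336. This polynomial is irreducible over Q: it has no rational root (each ±√23 ± √179 is irrational), and any factorization into two quadratics over Q would force √(4117) ∈ Q (pairing opposite roots) or √23, √179 ∈ Q (other pairings), all impossible. Hence [Q(γ):Q] = 4 = [Q(√23, √179):Q], so Q(γ) = Q(√23, √179).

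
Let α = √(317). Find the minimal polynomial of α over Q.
m_α(x) = x^2 - 317

α satisfies α^2 - 317 = 0, so x^2 - 317 annihilates α. Since d = 317 is squarefree and ≠ 1, it is not a perfect square in Q, so x^2 - 317 has no rational root and is therefore irreducible over Q (a degree-2 polynomial over a field is irreducible iff it has no root). Hence m_α(x) = x^2 - 317.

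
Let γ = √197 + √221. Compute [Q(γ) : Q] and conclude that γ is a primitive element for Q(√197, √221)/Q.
[Q(γ) : Q] = 4 (equivalently, Q(γ) = Q(√197, √221))

Obviously Q(γ) ⊆ Q(√197, √221), and [Q(√197, √221):Q] = 4 (since 197, 221 are distinct squarefree integers > 1 with 43537 not a perfect square). To show equality we compute the minimal polynomial of γ. From γ = √197 + √221: γ^2 = 197 + 2√(43537) + 221 = 418 + 2√(43537), so γ^2 - 418 = 2√(43537); squaring, (γ^2 - 418)^2 = 4·43537, i.e. γ^4 - 836γ^2 + 174724 - 174148 = 0, i.e. γ^4 - 836γ^2 + 576 = 0. So γ is a root of x^4 - 836x^2 + 576. This polynomial is irreducible over Q: it has no rational root (each ±√197 ± √221 is irrational), and any factorization into two quadratics over Q would force √(43537) ∈ Q (pairing opposite roots) or √197, √221 ∈ Q (other pairings), all impossible. Hence [Q(γ):Q] = 4 = [Q(√197, √221):Q], so Q(γ) = Q(√197, √221).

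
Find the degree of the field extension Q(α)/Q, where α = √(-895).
[Q(α):Q] = 2

[Q(α):Q] equals the degree of the minimal polynomial of α. Here α^2 = -895 and x^2 + 895 is irreducible (d = -895 is squarefree, ≠ 1, hence not a square), so deg(m_α) = 2. Thus [Q(α):Q] = 2.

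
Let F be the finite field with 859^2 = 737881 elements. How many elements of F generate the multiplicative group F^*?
There are φ(737880) = 161280 primitive elements

F_q^* is cyclic of order q - 1 = 737880. A cyclic group of order m has exactly φ(m) generators. Here m = 737880 = 2^3 · 3 · 5 · 11 · 13 · 43, so the number of primitive elements is φ(737880) = 161280.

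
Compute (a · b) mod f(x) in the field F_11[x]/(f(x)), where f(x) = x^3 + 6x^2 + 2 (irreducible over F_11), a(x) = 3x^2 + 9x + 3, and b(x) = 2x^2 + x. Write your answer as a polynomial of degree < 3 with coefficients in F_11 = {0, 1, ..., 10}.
a · b ≡ 6x^2 + 2x + 8 (mod f(x))

Multiply in F_11[x]: a(x)·b(x) = (3x^2 + 9x + 3)·(2x^2 + x) = 6x^4 + 10x^3 + 4x^2 + 3x. This has degree ≥ 3, so divide by f(x) over F_11: 6x^4 + 10x^3 + 4x^2 + 3x = (6x + 7)·(x^3 + 6x^2 + 2) + (6x^2 + 2x + 8). Hence a·b ≡ 6x^2 + 2x + 8 (mod f). (F_11[x]/(f) is a field with 11^3 = 1331 elements since f is irreducible of degree 3.)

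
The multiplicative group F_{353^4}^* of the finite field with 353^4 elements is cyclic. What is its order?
|F_{353^4}^*| = 15527402880

F_{353^4} has 353^4 = 15527402881 elements; its multiplicative group consists of all nonzero elements, so |F_{353^4}^*| = 15527402881 - 1 = 15527402880. (It is cyclic since any finite subgroup of the multiplicative group of a field is cyclic.)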